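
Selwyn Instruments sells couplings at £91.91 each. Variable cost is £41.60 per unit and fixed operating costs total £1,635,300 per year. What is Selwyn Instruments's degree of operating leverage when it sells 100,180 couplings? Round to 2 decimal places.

At 100,180 units, contribution = 100,180 × £50.31 = £5,040,055.80.
Subtracting fixed costs: EBIT = £5,040,055.80 − £1,635,300 = £3,404,755.80.
So DOL = total CM / EBIT = £5,040,055.80 / £3,404,755.80 = 1.4803.

1.48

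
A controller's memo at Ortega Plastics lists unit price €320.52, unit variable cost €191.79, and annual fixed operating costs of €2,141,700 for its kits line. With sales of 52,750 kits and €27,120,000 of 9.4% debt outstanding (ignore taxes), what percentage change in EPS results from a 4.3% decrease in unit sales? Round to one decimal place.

-13.9%

Contribution at this volume is 52,750 × €128.73 = €6,790,507.50.
Subtracting fixed costs: EBIT = €6,790,507.50 − €2,141,700 = €4,648,807.50.
Interest = €2,549,280.00, so EBIT − I = €2,099,527.50.
DCL = total CM / (EBIT − I) = €6,790,507.50 / €2,099,527.50 = 3.2343.
%ΔEPS = DCL × %ΔSales = 3.2343 × -4.3% = -13.9%.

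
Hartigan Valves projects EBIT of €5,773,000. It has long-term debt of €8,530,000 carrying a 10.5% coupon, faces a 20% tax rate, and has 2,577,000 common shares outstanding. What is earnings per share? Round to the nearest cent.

€1.51

Pre-tax income = €5,773,000 − €895,650.00 = €4,877,350.00.
After tax at 20%: net income = €4,877,350.00 × 0.80 = €3,901,880.00.
EPS = €3,901,880.00 ÷ 2,577,000 = €1.51.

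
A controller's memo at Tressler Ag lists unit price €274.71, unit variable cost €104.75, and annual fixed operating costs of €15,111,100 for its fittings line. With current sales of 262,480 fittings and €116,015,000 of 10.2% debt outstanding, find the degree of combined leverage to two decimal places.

2.53

At 262,480 units, contribution = 262,480 × €169.96 = €44,611,100.80.
Subtracting fixed costs: EBIT = €44,611,100.80 − €15,111,100 = €29,500,000.80. Interest = €11,833,530.00.
DOL = €44,611,100.80 ÷ €29,500,000.80 = 1.5122; DFL = €29,500,000.80 ÷ €17,666,470.80 = 1.6698.
Combined leverage = 1.5122 × 1.6698 = 2.5251.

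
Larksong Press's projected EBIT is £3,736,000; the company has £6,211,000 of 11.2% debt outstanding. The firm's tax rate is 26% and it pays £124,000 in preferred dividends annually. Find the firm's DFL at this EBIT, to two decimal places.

1.30

Annual interest charges come to £695,632.00.
Pre-tax preferred-dividend burden = £124,000 ÷ (1 − 0.26) = £167,567.57.
DFL = EBIT ÷ [EBIT − I − D_p/(1−t)] = £3,736,000 ÷ [£3,736,000 − £695,632.00 − £167,567.57] = £3,736,000 ÷ £2,872,800.43 = 1.3005.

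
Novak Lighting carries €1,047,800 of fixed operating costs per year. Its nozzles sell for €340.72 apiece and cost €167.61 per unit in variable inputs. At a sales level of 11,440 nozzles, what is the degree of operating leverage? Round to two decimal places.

Contribution at this volume is 11,440 × €173.11 = €1,980,378.40.
EBIT = €1,980,378.40 − €1,047,800 = €932,578.40.
DOL = contribution ÷ EBIT = €1,980,378.40 ÷ €932,578.40 = 2.1236.

2.12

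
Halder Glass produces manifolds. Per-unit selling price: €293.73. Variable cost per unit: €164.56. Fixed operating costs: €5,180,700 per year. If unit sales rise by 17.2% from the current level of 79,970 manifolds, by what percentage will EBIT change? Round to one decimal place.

+34.5%

Total contribution margin = 79,970 × €129.17 = €10,329,724.90.
EBIT = €10,329,724.90 − €5,180,700 = €5,149,024.90.
Degree of operating leverage = €10,329,724.90 / €5,149,024.90 = 2.0062.
%ΔEBIT = DOL × %ΔSales = 2.0062 × +17.2% = +34.5%.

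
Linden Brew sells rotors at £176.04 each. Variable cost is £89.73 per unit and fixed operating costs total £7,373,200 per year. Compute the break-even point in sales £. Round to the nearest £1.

CM per unit = £176.04 − £89.73 = £86.31; CM ratio = £86.31 / £176.04 = 0.4903.
Break-even revenue = fixed costs × price ÷ CM = £7,373,200 × £176.04 ÷ £86.31 = £15,038,560.

£15,038,560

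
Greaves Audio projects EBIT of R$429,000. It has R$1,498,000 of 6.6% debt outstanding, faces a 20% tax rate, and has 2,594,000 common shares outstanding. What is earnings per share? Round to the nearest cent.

R$0.10

Interest = R$98,868.00, so EBT = R$429,000 − R$98,868.00 = R$330,132.00.
After tax at 20%: net income = R$330,132.00 × 0.80 = R$264,105.60.
EPS = R$264,105.60 ÷ 2,594,000 = R$0.10.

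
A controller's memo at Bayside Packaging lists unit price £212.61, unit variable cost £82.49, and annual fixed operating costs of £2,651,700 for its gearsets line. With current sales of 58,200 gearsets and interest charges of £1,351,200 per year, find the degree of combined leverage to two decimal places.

2.12

Total contribution margin = 58,200 × £130.12 = £7,572,984.00.
Subtracting fixed costs: EBIT = £7,572,984.00 − £2,651,700 = £4,921,284.00. Interest = £1,351,200.00.
DOL = £7,572,984.00 ÷ £4,921,284.00 = 1.5388; DFL = £4,921,284.00 ÷ £3,570,084.00 = 1.3785.
Combined leverage = 1.5388 × 1.3785 = 2.1212.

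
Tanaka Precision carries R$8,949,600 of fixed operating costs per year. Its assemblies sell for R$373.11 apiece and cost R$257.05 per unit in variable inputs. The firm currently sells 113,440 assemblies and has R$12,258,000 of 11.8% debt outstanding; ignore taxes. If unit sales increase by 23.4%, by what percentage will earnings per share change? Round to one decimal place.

Total contribution margin = 113,440 × R$116.06 = R$13,165,846.40.
Subtracting fixed costs: EBIT = R$13,165,846.40 − R$8,949,600 = R$4,216,246.40.
Interest = R$1,446,444.00, so EBIT − I = R$2,769,802.40.
Degree of combined leverage = contribution ÷ (EBIT − I) = R$13,165,846.40 ÷ R$2,769,802.40 = 4.7534.
%ΔEPS = DCL × %ΔSales = 4.7534 × +23.4% = +111.2%.

+111.2%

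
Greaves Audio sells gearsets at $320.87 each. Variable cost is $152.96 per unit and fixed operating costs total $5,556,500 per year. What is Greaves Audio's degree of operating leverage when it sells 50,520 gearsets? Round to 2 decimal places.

Contribution at this volume is 50,520 × $167.91 = $8,482,813.20.
EBIT = $8,482,813.20 − $5,556,500 = $2,926,313.20.
Degree of operating leverage = $8,482,813.20 / $2,926,313.20 = 2.8988.

2.90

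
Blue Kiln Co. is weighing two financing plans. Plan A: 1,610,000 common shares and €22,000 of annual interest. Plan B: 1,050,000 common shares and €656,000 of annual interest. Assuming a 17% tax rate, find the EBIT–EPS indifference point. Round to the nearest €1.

At indifference, (EBIT − 22,000)(1 − t)/1,610,000 = (EBIT − 656,000)(1 − t)/1,050,000.
Cancelling (1 − t) and cross-multiplying: 1,050,000·(EBIT − 22,000) = 1,610,000·(EBIT − 656,000).
EBIT × (1,610,000 − 1,050,000) = 656,000 × 1,610,000 − 22,000 × 1,050,000 = 1,033,060,000,000, so EBIT = 1,033,060,000,000 ÷ 560,000 = 1,844,750.00.

€1,844,750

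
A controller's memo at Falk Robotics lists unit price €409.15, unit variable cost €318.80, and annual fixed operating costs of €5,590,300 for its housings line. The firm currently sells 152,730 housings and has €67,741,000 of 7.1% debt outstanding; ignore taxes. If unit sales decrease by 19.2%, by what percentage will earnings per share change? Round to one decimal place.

-77.9%

Total contribution margin = 152,730 × €90.35 = €13,799,155.50.
Subtracting fixed costs: EBIT = €13,799,155.50 − €5,590,300 = €8,208,855.50.
Interest = €4,809,611.00, so EBIT − I = €3,399,244.50.
DCL = total CM / (EBIT − I) = €13,799,155.50 / €3,399,244.50 = 4.0595.
EPS therefore changes by 4.0595 × (-19.2%) = -77.9%.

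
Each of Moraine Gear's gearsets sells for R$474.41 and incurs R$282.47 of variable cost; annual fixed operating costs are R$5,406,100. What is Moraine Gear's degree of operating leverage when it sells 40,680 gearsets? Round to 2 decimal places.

3.25

Contribution at this volume is 40,680 × R$191.94 = R$7,808,119.20.
Operating income = contribution − fixed costs = R$7,808,119.20 − R$5,406,100 = R$2,402,019.20.
DOL = contribution ÷ EBIT = R$7,808,119.20 ÷ R$2,402,019.20 = 3.2506.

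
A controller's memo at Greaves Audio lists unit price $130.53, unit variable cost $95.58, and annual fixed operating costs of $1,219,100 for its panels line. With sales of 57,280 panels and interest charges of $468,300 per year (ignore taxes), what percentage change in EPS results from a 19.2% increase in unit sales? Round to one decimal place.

Total contribution margin = 57,280 × $34.95 = $2,001,936.00.
EBIT = $2,001,936.00 − $1,219,100 = $782,836.00.
Interest = $468,300.00, so EBIT − I = $314,536.00.
DCL = total CM / (EBIT − I) = $2,001,936.00 / $314,536.00 = 6.3647.
%ΔEPS = DCL × %ΔSales = 6.3647 × +19.2% = +122.2%.

+122.2%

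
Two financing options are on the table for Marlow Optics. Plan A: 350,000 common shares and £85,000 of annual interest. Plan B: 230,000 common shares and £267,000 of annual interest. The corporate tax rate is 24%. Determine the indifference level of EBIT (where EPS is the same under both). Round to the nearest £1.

At indifference, (EBIT − 85,000)(1 − t)/350,000 = (EBIT − 267,000)(1 − t)/230,000.
The (1 − t) factor cancels: (EBIT − 85,000) × 230,000 = (EBIT − 267,000) × 350,000.
Solving, EBIT = (267,000·350,000 − 85,000·230,000) / (350,000 − 230,000) = 73,900,000,000 / 120,000 = 615,833.33.

£615,833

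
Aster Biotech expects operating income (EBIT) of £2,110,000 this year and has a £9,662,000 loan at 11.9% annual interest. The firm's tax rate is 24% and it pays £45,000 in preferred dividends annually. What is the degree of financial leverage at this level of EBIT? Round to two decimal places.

2.34

Annual interest charges come to £1,149,778.00.
Preferred dividends grossed up pre-tax: £45,000 / (1 − 0.24) = £59,210.53.
DFL = EBIT ÷ [EBIT − I − D_p/(1−t)] = £2,110,000 ÷ [£2,110,000 − £1,149,778.00 − £59,210.53] = £2,110,000 ÷ £901,011.47 = 2.3418.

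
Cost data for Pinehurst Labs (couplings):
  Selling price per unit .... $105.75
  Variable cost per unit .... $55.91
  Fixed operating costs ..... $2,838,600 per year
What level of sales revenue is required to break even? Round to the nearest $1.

$6,022,912

CM per unit = $105.75 − $55.91 = $49.84; CM ratio = $49.84 / $105.75 = 0.4713.
Break-even sales = FC ÷ CM ratio = $2,838,600 × $105.75 / $49.84 = $6,022,912.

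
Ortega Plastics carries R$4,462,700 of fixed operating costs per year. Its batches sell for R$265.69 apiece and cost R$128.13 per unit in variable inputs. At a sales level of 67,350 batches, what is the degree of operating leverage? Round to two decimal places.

1.93

Total contribution margin = 67,350 × R$137.56 = R$9,264,666.00.
EBIT = R$9,264,666.00 − R$4,462,700 = R$4,801,966.00.
DOL = contribution ÷ EBIT = R$9,264,666.00 ÷ R$4,801,966.00 = 1.9293.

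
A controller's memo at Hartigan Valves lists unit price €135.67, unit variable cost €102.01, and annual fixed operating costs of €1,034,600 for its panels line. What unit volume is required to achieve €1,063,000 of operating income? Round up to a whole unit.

Contribution margin per unit = €135.67 − €102.01 = €33.66.
Units = (FC + target) / CM = (€1,034,600 + €1,063,000) / €33.66 = 62,317.29, so 62,318 panels.

62,318 panels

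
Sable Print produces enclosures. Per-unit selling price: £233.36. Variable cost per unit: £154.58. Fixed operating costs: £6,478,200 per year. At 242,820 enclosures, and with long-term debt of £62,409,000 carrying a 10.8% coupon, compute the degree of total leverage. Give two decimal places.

3.24

Total contribution margin = 242,820 × £78.78 = £19,129,359.60.
Operating income = contribution − fixed costs = £19,129,359.60 − £6,478,200 = £12,651,159.60. Interest = £6,740,172.00.
DOL = £19,129,359.60 ÷ £12,651,159.60 = 1.5121; DFL = £12,651,159.60 ÷ £5,910,987.60 = 2.1403.
Combined leverage = 1.5121 × 2.1403 = 3.2363.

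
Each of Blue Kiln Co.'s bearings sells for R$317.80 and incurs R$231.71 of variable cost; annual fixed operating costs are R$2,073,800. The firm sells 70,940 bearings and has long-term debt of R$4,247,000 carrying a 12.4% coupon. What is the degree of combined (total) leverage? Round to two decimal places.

1.74

Contribution at this volume is 70,940 × R$86.09 = R$6,107,224.60.
EBIT = R$6,107,224.60 − R$2,073,800 = R$4,033,424.60. Interest = R$526,628.00.
DOL = R$6,107,224.60 ÷ R$4,033,424.60 = 1.5142; DFL = R$4,033,424.60 ÷ R$3,506,796.60 = 1.1502.
DCL = DOL × DFL = 1.5142 × 1.1502 = 1.7416.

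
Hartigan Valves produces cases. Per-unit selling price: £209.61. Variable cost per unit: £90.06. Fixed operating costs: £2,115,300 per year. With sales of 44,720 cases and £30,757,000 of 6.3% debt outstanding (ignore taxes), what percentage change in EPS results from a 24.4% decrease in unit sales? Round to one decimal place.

Contribution at this volume is 44,720 × £119.55 = £5,346,276.00.
Subtracting fixed costs: EBIT = £5,346,276.00 − £2,115,300 = £3,230,976.00.
Interest = £1,937,691.00, so EBIT − I = £1,293,285.00.
Degree of combined leverage = contribution ÷ (EBIT − I) = £5,346,276.00 ÷ £1,293,285.00 = 4.1339.
%ΔEPS = DCL × %ΔSales = 4.1339 × -24.4% = -100.9%.

-100.9%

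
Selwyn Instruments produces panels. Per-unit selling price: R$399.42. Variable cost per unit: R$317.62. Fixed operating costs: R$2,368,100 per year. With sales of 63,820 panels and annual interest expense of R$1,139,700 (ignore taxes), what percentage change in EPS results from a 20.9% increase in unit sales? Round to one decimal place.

+63.7%

Total contribution margin = 63,820 × R$81.80 = R$5,220,476.00.
Subtracting fixed costs: EBIT = R$5,220,476.00 − R$2,368,100 = R$2,852,376.00.
Interest = R$1,139,700.00, so EBIT − I = R$1,712,676.00.
DCL = total CM / (EBIT − I) = R$5,220,476.00 / R$1,712,676.00 = 3.0481.
%ΔEPS = DCL × %ΔSales = 3.0481 × +20.9% = +63.7%.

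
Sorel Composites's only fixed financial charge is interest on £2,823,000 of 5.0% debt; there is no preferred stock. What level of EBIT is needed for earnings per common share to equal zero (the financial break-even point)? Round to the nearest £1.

Annual interest = 5.0% × £2,823,000 = £141,150.00.
Without preferred stock the financial break-even is simply EBIT = interest = £141,150.00.

£141,150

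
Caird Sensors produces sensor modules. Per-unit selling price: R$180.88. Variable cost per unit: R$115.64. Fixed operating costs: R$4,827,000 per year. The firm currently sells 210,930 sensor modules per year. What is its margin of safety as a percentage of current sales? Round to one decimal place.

Each unit contributes R$180.88 − R$115.64 = R$65.24. Break-even units = R$4,827,000 ÷ R$65.24 = 73,988.35; break-even revenue = 73,988.35 × R$180.88 = R$13,383,012.88.
Actual sales revenue = 210,930 × R$180.88 = R$38,153,018.40.
Margin of safety = (R$38,153,018.40 − R$13,383,012.88) ÷ R$38,153,018.40 = 64.9%.

64.9%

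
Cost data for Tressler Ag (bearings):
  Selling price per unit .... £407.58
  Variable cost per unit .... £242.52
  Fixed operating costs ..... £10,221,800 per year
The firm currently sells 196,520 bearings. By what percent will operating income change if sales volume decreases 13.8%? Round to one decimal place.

Total contribution margin = 196,520 × £165.06 = £32,437,591.20.
EBIT = £32,437,591.20 − £10,221,800 = £22,215,791.20.
So DOL = total CM / EBIT = £32,437,591.20 / £22,215,791.20 = 1.4601.
Operating income changes by 1.4601 × -13.8% = -20.1%.

-20.1%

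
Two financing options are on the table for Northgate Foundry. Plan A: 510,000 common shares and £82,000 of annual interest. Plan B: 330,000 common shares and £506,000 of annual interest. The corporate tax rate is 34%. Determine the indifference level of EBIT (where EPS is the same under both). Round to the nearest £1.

£1,283,333

Set EPS_A = EPS_B: (EBIT − £82,000)(1 − 0.34) ÷ 510,000 = (EBIT − £506,000)(1 − 0.34) ÷ 330,000.
Cancelling (1 − t) and cross-multiplying: 330,000·(EBIT − 82,000) = 510,000·(EBIT − 506,000).
EBIT × (510,000 − 330,000) = 506,000 × 510,000 − 82,000 × 330,000 = 231,000,000,000, so EBIT = 231,000,000,000 ÷ 180,000 = 1,283,333.33.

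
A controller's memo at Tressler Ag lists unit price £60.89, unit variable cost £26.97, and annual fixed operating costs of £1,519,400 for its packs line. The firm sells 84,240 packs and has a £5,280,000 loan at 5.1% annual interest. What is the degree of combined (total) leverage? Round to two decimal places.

Total contribution margin = 84,240 × £33.92 = £2,857,420.80.
Operating income = contribution − fixed costs = £2,857,420.80 − £1,519,400 = £1,338,020.80. Interest = £269,280.00, so EBIT − I = £1,068,740.80.
DCL = contribution ÷ (EBIT − I) = £2,857,420.80 ÷ £1,068,740.80 = 2.6736.

2.67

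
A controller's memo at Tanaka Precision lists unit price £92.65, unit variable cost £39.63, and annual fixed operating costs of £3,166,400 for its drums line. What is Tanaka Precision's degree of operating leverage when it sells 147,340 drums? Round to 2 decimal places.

1.68

Total contribution margin = 147,340 × £53.02 = £7,811,966.80.
EBIT = £7,811,966.80 − £3,166,400 = £4,645,566.80.
So DOL = total CM / EBIT = £7,811,966.80 / £4,645,566.80 = 1.6816.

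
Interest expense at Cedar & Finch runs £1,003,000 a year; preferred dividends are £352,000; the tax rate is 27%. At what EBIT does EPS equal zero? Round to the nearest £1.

Preferred dividends are paid after tax, so their pre-tax equivalent is £352,000 ÷ (1 − 0.27) = £482,191.78.
EPS = 0 when EBIT covers interest plus the pre-tax preferred burden: £1,003,000 + £482,191.78 = £1,485,191.78.

£1,485,192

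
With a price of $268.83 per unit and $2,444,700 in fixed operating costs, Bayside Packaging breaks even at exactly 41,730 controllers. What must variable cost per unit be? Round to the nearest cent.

Contribution per unit must be FC / Q = $2,444,700 / 41,730 = $58.5838.
Hence VC = price − CM = $268.83 − $58.5838 = $210.25.

$210.25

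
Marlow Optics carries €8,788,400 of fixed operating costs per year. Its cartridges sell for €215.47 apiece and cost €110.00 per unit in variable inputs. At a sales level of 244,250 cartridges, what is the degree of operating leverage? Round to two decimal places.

Total contribution margin = 244,250 × €105.47 = €25,761,047.50.
EBIT = €25,761,047.50 − €8,788,400 = €16,972,647.50.
Degree of operating leverage = €25,761,047.50 / €16,972,647.50 = 1.5178.

1.52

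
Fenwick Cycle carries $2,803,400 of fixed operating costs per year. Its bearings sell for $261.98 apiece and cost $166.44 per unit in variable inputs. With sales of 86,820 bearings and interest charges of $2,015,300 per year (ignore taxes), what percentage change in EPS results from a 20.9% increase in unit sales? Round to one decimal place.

+49.9%

Total contribution margin = 86,820 × $95.54 = $8,294,782.80.
Operating income = contribution − fixed costs = $8,294,782.80 − $2,803,400 = $5,491,382.80.
Interest = $2,015,300.00, so EBIT − I = $3,476,082.80.
DCL = total CM / (EBIT − I) = $8,294,782.80 / $3,476,082.80 = 2.3862.
EPS therefore changes by 2.3862 × (+20.9%) = +49.9%.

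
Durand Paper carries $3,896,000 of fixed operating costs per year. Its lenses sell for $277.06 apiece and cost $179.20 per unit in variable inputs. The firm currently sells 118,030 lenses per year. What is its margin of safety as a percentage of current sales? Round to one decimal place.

Contribution margin per unit = $277.06 − $179.20 = $97.86. Break-even units = $3,896,000 ÷ $97.86 = 39,811.98; break-even revenue = 39,811.98 × $277.06 = $11,030,306.15.
Current sales = 118,030 × $277.06 = $32,701,391.80.
Margin of safety = ($32,701,391.80 − $11,030,306.15) ÷ $32,701,391.80 = 66.3%.

66.3%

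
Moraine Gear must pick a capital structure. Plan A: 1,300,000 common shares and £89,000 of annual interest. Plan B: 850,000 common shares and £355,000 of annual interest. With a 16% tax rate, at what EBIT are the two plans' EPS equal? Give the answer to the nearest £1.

£857,444

Set EPS_A = EPS_B: (EBIT − £89,000)(1 − 0.16) ÷ 1,300,000 = (EBIT − £355,000)(1 − 0.16) ÷ 850,000.
Cancelling (1 − t) and cross-multiplying: 850,000·(EBIT − 89,000) = 1,300,000·(EBIT − 355,000).
Solving, EBIT = (355,000·1,300,000 − 89,000·850,000) / (1,300,000 − 850,000) = 385,850,000,000 / 450,000 = 857,444.44.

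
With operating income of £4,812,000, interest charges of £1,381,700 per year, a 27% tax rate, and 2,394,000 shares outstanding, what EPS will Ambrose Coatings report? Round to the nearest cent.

Interest = £1,381,700.00, so EBT = £4,812,000 − £1,381,700.00 = £3,430,300.00.
After tax at 27%: net income = £3,430,300.00 × 0.73 = £2,504,119.00.
Per share: £2,504,119.00 / 2,394,000 shares = £1.05.

£1.05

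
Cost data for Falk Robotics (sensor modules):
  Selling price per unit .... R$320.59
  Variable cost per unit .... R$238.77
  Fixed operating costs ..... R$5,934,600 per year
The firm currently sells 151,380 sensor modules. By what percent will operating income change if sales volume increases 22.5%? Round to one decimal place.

+43.2%

At 151,380 units, contribution = 151,380 × R$81.82 = R$12,385,911.60.
Operating income = contribution − fixed costs = R$12,385,911.60 − R$5,934,600 = R$6,451,311.60.
So DOL = total CM / EBIT = R$12,385,911.60 / R$6,451,311.60 = 1.9199.
So EBIT moves 1.9199 × (+22.5%) = +43.2%.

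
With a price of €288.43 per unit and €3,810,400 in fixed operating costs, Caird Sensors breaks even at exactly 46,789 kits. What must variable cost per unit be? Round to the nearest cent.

€206.99

Contribution per unit must be FC / Q = €3,810,400 / 46,789 = €81.4379.
Variable cost per unit = €288.43 − €81.4379 = €206.99.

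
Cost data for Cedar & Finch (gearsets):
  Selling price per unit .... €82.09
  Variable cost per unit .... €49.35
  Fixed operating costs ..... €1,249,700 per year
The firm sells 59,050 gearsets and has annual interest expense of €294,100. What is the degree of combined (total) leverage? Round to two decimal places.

Total contribution margin = 59,050 × €32.74 = €1,933,297.00.
Operating income = contribution − fixed costs = €1,933,297.00 − €1,249,700 = €683,597.00. Interest = €294,100.00.
DOL = €1,933,297.00 ÷ €683,597.00 = 2.8281; DFL = €683,597.00 ÷ €389,497.00 = 1.7551.
Combined leverage = 2.8281 × 1.7551 = 4.9636.

4.96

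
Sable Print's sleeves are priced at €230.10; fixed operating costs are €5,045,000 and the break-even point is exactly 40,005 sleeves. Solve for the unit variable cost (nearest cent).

€103.99

At break-even, FC = Q × (P − VC), so P − VC = €5,045,000 ÷ 40,005 = €126.1092.
Hence VC = price − CM = €230.10 − €126.1092 = €103.99.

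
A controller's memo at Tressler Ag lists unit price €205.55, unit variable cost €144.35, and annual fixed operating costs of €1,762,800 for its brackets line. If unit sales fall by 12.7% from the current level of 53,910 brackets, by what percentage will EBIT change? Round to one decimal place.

Total contribution margin = 53,910 × €61.20 = €3,299,292.00.
Operating income = contribution − fixed costs = €3,299,292.00 − €1,762,800 = €1,536,492.00.
So DOL = total CM / EBIT = €3,299,292.00 / €1,536,492.00 = 2.1473.
So EBIT moves 2.1473 × (-12.7%) = -27.3%.

-27.3%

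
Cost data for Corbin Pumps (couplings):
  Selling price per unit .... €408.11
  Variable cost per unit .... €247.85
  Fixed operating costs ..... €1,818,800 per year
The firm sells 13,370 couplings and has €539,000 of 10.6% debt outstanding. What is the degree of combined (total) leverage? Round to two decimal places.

8.03

At 13,370 units, contribution = 13,370 × €160.26 = €2,142,676.20.
Subtracting fixed costs: EBIT = €2,142,676.20 − €1,818,800 = €323,876.20. Interest = €57,134.00, so EBIT − I = €266,742.20.
DCL = contribution ÷ (EBIT − I) = €2,142,676.20 ÷ €266,742.20 = 8.0328.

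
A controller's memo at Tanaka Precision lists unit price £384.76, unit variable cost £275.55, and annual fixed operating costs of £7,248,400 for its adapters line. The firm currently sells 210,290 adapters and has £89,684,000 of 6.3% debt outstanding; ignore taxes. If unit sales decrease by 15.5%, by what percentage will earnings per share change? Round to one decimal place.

-35.4%

At 210,290 units, contribution = 210,290 × £109.21 = £22,965,770.90.
Operating income = contribution − fixed costs = £22,965,770.90 − £7,248,400 = £15,717,370.90.
After interest of £5,650,092.00, pre-tax earnings = £10,067,278.90.
DCL = total CM / (EBIT − I) = £22,965,770.90 / £10,067,278.90 = 2.2812.
EPS therefore changes by 2.2812 × (-15.5%) = -35.4%.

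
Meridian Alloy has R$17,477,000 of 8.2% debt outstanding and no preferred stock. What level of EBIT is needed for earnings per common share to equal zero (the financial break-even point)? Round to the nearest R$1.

Annual interest = 8.2% × R$17,477,000 = R$1,433,114.00.
With no preferred dividends, EPS = 0 when EBIT exactly covers interest, so the financial break-even EBIT is R$1,433,114.00.

R$1,433,114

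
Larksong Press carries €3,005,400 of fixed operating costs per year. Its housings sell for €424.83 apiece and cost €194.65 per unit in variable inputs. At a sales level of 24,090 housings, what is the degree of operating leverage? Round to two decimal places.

2.18

At 24,090 units, contribution = 24,090 × €230.18 = €5,545,036.20.
EBIT = €5,545,036.20 − €3,005,400 = €2,539,636.20.
Degree of operating leverage = €5,545,036.20 / €2,539,636.20 = 2.1834.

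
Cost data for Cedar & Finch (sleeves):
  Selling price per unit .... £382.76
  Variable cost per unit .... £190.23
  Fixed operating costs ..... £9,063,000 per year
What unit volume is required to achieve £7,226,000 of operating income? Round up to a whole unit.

Unit CM = price − variable cost = £382.76 − £190.23 = £192.53.
Units = (FC + target) / CM = (£9,063,000 + £7,226,000) / £192.53 = 84,605.00, so 84,605 sleeves.

84,605 sleeves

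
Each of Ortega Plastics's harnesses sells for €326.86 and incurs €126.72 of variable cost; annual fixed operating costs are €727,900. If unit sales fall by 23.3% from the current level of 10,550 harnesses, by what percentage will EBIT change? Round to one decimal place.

At 10,550 units, contribution = 10,550 × €200.14 = €2,111,477.00.
Operating income = contribution − fixed costs = €2,111,477.00 − €727,900 = €1,383,577.00.
DOL = contribution ÷ EBIT = €2,111,477.00 ÷ €1,383,577.00 = 1.5261.
So EBIT moves 1.5261 × (-23.3%) = -35.6%.

-35.6%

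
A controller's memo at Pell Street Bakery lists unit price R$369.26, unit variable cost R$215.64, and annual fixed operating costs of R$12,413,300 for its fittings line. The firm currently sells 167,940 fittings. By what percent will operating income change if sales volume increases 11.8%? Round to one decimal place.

Total contribution margin = 167,940 × R$153.62 = R$25,798,942.80.
Operating income = contribution − fixed costs = R$25,798,942.80 − R$12,413,300 = R$13,385,642.80.
Degree of operating leverage = R$25,798,942.80 / R$13,385,642.80 = 1.9274.
%ΔEBIT = DOL × %ΔSales = 1.9274 × +11.8% = +22.7%.

+22.7%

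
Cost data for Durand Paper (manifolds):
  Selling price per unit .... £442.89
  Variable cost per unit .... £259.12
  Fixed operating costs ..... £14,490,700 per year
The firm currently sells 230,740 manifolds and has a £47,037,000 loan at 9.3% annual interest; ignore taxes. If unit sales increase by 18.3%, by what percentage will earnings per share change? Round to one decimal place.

At 230,740 units, contribution = 230,740 × £183.77 = £42,403,089.80.
Operating income = contribution − fixed costs = £42,403,089.80 − £14,490,700 = £27,912,389.80.
After interest of £4,374,441.00, pre-tax earnings = £23,537,948.80.
DCL = total CM / (EBIT − I) = £42,403,089.80 / £23,537,948.80 = 1.8015.
%ΔEPS = DCL × %ΔSales = 1.8015 × +18.3% = +33.0%.

+33.0%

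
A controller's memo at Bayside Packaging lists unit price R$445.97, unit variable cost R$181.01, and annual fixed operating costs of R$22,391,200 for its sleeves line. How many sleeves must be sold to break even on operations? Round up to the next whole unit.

84,508 sleeves

Each unit contributes R$445.97 − R$181.01 = R$264.96.
Break-even volume = fixed costs ÷ CM per unit = R$22,391,200 ÷ R$264.96 = 84,507.85, so 84,508 sleeves.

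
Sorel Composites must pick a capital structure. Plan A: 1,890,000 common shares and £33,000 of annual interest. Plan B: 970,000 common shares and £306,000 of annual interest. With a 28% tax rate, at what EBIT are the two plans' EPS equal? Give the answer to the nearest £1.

Set EPS_A = EPS_B: (EBIT − £33,000)(1 − 0.28) ÷ 1,890,000 = (EBIT − £306,000)(1 − 0.28) ÷ 970,000.
The (1 − t) factor cancels: (EBIT − 33,000) × 970,000 = (EBIT − 306,000) × 1,890,000.
EBIT × (1,890,000 − 970,000) = 306,000 × 1,890,000 − 33,000 × 970,000 = 546,330,000,000, so EBIT = 546,330,000,000 ÷ 920,000 = 593,836.96.

£593,837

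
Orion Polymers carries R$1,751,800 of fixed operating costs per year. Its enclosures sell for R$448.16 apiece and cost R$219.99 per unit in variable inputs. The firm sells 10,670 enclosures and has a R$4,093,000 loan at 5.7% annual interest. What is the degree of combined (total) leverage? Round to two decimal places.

At 10,670 units, contribution = 10,670 × R$228.17 = R$2,434,573.90.
EBIT = R$2,434,573.90 − R$1,751,800 = R$682,773.90. Interest = R$233,301.00, so EBIT − I = R$449,472.90.
DCL = contribution ÷ (EBIT − I) = R$2,434,573.90 ÷ R$449,472.90 = 5.4165.

5.42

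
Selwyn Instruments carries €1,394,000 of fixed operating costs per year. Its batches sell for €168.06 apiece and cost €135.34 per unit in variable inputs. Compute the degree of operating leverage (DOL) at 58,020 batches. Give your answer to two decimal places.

Total contribution margin = 58,020 × €32.72 = €1,898,414.40.
EBIT = €1,898,414.40 − €1,394,000 = €504,414.40.
So DOL = total CM / EBIT = €1,898,414.40 / €504,414.40 = 3.7636.

3.76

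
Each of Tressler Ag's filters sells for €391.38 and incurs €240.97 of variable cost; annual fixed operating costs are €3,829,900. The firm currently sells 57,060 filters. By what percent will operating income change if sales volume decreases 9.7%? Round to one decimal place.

At 57,060 units, contribution = 57,060 × €150.41 = €8,582,394.60.
Subtracting fixed costs: EBIT = €8,582,394.60 − €3,829,900 = €4,752,494.60.
Degree of operating leverage = €8,582,394.60 / €4,752,494.60 = 1.8059.
%ΔEBIT = DOL × %ΔSales = 1.8059 × -9.7% = -17.5%.

-17.5%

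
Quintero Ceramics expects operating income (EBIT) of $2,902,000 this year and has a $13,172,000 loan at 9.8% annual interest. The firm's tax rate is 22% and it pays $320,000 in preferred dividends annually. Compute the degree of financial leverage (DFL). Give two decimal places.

2.42

Annual interest charges come to $1,290,856.00.
Pre-tax preferred-dividend burden = $320,000 ÷ (1 − 0.22) = $410,256.41.
DFL = EBIT ÷ [EBIT − I − D_p/(1−t)] = $2,902,000 ÷ [$2,902,000 − $1,290,856.00 − $410,256.41] = $2,902,000 ÷ $1,200,887.59 = 2.4165.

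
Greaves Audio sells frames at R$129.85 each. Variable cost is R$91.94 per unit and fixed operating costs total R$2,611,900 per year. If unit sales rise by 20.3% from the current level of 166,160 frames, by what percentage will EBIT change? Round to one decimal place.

+34.7%

Contribution at this volume is 166,160 × R$37.91 = R$6,299,125.60.
Subtracting fixed costs: EBIT = R$6,299,125.60 − R$2,611,900 = R$3,687,225.60.
So DOL = total CM / EBIT = R$6,299,125.60 / R$3,687,225.60 = 1.7084.
Operating income changes by 1.7084 × +20.3% = +34.7%.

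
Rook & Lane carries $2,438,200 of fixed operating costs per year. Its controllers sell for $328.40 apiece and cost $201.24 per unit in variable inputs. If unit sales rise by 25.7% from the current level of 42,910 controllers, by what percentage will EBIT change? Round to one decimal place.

At 42,910 units, contribution = 42,910 × $127.16 = $5,456,435.60.
Subtracting fixed costs: EBIT = $5,456,435.60 − $2,438,200 = $3,018,235.60.
Degree of operating leverage = $5,456,435.60 / $3,018,235.60 = 1.8078.
So EBIT moves 1.8078 × (+25.7%) = +46.5%.

+46.5%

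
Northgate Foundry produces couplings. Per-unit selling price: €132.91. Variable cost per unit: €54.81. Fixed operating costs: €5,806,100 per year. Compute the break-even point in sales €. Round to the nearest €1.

Contribution margin per unit = €132.91 − €54.81 = €78.10, a CM ratio of €78.10 ÷ €132.91 = 0.5876.
Break-even sales = FC ÷ CM ratio = €5,806,100 × €132.91 / €78.10 = €9,880,778.

€9,880,778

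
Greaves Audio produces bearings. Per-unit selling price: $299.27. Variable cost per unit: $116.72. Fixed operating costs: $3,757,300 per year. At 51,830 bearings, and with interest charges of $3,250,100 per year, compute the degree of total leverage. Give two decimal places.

At 51,830 units, contribution = 51,830 × $182.55 = $9,461,566.50.
EBIT = $9,461,566.50 − $3,757,300 = $5,704,266.50. Interest = $3,250,100.00.
DOL = $9,461,566.50 ÷ $5,704,266.50 = 1.6587; DFL = $5,704,266.50 ÷ $2,454,166.50 = 2.3243.
Combined leverage = 1.6587 × 2.3243 = 3.8553.

3.86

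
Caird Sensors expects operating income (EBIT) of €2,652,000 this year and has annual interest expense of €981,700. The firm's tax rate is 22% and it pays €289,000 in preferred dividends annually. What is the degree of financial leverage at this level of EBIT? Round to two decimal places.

Annual interest charges come to €981,700.00.
Preferred dividends grossed up pre-tax: €289,000 / (1 − 0.22) = €370,512.82.
DFL = EBIT ÷ [EBIT − I − D_p/(1−t)] = €2,652,000 ÷ [€2,652,000 − €981,700.00 − €370,512.82] = €2,652,000 ÷ €1,299,787.18 = 2.0403.

2.04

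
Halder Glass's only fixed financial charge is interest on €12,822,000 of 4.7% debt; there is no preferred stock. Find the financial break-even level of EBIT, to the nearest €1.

€602,634

Annual interest = 4.7% × €12,822,000 = €602,634.00.
With no preferred dividends, EPS = 0 when EBIT exactly covers interest, so the financial break-even EBIT is €602,634.00.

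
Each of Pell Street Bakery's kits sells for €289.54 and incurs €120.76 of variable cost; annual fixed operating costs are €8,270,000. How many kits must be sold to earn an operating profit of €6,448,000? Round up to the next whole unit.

87,203 kits

Each unit contributes €289.54 − €120.76 = €168.78.
Need Q such that Q × €168.78 − €8,270,000 = €6,448,000, i.e. Q = €14,718,000 / €168.78 = 87,202.28 → 87,203.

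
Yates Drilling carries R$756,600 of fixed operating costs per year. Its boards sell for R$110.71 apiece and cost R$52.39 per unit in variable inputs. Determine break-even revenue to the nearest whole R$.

R$1,436,269

Contribution margin per unit = R$110.71 − R$52.39 = R$58.32, a CM ratio of R$58.32 ÷ R$110.71 = 0.5268.
Break-even revenue = fixed costs × price ÷ CM = R$756,600 × R$110.71 ÷ R$58.32 = R$1,436,269.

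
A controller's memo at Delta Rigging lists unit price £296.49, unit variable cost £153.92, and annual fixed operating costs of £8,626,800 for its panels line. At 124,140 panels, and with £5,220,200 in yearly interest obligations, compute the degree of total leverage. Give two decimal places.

4.60

Total contribution margin = 124,140 × £142.57 = £17,698,639.80.
EBIT = £17,698,639.80 − £8,626,800 = £9,071,839.80. Interest = £5,220,200.00, so EBIT − I = £3,851,639.80.
DCL = contribution ÷ (EBIT − I) = £17,698,639.80 ÷ £3,851,639.80 = 4.5951.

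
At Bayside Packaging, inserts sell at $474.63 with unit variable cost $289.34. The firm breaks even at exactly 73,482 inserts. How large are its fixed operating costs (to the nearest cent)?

$13,615,479.78

Each unit contributes $474.63 − $289.34 = $185.29.
Fixed costs = break-even units × CM = 73,482 × $185.29 = $13,615,479.78.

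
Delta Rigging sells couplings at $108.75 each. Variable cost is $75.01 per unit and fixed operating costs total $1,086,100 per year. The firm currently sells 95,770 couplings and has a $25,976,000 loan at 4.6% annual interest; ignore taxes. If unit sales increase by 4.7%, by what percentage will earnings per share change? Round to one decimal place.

At 95,770 units, contribution = 95,770 × $33.74 = $3,231,279.80.
Operating income = contribution − fixed costs = $3,231,279.80 − $1,086,100 = $2,145,179.80.
After interest of $1,194,896.00, pre-tax earnings = $950,283.80.
Degree of combined leverage = contribution ÷ (EBIT − I) = $3,231,279.80 ÷ $950,283.80 = 3.4003.
EPS therefore changes by 3.4003 × (+4.7%) = +16.0%.

+16.0%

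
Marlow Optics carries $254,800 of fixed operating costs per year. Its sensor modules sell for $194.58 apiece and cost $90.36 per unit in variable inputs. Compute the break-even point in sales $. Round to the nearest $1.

CM per unit = $194.58 − $90.36 = $104.22; CM ratio = $104.22 / $194.58 = 0.5356.
Break-even revenue = fixed costs × price ÷ CM = $254,800 × $194.58 ÷ $104.22 = $475,715.

$475,715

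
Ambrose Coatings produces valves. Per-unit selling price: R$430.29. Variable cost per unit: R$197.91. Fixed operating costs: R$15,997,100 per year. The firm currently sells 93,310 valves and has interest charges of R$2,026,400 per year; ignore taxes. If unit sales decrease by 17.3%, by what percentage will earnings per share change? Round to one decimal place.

-102.5%

At 93,310 units, contribution = 93,310 × R$232.38 = R$21,683,377.80.
EBIT = R$21,683,377.80 − R$15,997,100 = R$5,686,277.80.
After interest of R$2,026,400.00, pre-tax earnings = R$3,659,877.80.
Degree of combined leverage = contribution ÷ (EBIT − I) = R$21,683,377.80 ÷ R$3,659,877.80 = 5.9246.
EPS therefore changes by 5.9246 × (-17.3%) = -102.5%.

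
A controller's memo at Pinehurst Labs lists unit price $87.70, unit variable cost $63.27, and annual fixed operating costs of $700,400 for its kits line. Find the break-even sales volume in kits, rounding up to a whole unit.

28,670 kits

Each unit contributes $87.70 − $63.27 = $24.43.
Break-even Q = $700,400 / $24.43 = 28,669.67 → 28,670 kits.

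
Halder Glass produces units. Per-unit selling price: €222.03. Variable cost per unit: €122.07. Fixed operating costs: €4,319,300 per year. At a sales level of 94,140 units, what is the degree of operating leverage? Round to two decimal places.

1.85

Total contribution margin = 94,140 × €99.96 = €9,410,234.40.
Subtracting fixed costs: EBIT = €9,410,234.40 − €4,319,300 = €5,090,934.40.
DOL = contribution ÷ EBIT = €9,410,234.40 ÷ €5,090,934.40 = 1.8484.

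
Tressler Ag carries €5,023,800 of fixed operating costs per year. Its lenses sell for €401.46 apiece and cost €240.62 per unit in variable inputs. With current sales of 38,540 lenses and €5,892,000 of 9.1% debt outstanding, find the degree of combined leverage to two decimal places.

9.70

Contribution at this volume is 38,540 × €160.84 = €6,198,773.60.
Operating income = contribution − fixed costs = €6,198,773.60 − €5,023,800 = €1,174,973.60. Interest = €536,172.00.
DOL = €6,198,773.60 ÷ €1,174,973.60 = 5.2757; DFL = €1,174,973.60 ÷ €638,801.60 = 1.8393.
Combined leverage = 5.2757 × 1.8393 = 9.7036.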